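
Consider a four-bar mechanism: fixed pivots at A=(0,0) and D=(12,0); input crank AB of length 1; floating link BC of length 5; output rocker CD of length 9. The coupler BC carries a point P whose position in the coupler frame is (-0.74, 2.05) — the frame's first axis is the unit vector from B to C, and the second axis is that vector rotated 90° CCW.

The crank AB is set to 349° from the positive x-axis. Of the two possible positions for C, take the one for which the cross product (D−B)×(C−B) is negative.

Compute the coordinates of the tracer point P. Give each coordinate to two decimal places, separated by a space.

2.16 1.64

A=(0,0), D=(12.00,0)
B = A + 1.00·(cos349°, sin349°) = (0.9816, -0.1908)
|BD| = 11.0200
circle(B,5.00) ∩ circle(D,9.00): a=2.9692, h=4.0229
  candidates: C₊=(3.8807,3.8829) cross=44.333; C₋=(4.0200,-4.1617) cross=-44.333
  mode - wants cross < 0 → take C=(4.0200,-4.1617) (cross=-44.333)
ex = (C−B)/|BC| = (0.6077,-0.7942); ey = (0.7942,0.6077)
P = B + -0.74·ex + 2.05·ey = (2.1600,1.6426)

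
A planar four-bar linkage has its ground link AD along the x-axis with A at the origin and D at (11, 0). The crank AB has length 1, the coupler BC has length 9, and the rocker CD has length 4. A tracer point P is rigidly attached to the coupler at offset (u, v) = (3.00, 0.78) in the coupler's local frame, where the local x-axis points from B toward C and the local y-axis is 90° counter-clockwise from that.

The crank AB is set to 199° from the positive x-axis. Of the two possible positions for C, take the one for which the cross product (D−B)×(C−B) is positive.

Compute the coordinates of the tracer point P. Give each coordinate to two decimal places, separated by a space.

1.71 1.28

A=(0,0), D=(11.00,0)
B = A + 1.00·(cos199°, sin199°) = (-0.9455, -0.3256)
|BD| = 11.9500
circle(B,9.00) ∩ circle(D,4.00): a=8.6947, h=2.3244
  candidates: C₊=(7.6826,2.2349) cross=27.777; C₋=(7.8092,-2.4123) cross=-27.777
  mode + wants cross > 0 → take C=(7.6826,2.2349) (cross=27.777)
ex = (C−B)/|BC| = (0.9587,0.2845); ey = (-0.2845,0.9587)
P = B + 3.00·ex + 0.78·ey = (1.7086,1.2757)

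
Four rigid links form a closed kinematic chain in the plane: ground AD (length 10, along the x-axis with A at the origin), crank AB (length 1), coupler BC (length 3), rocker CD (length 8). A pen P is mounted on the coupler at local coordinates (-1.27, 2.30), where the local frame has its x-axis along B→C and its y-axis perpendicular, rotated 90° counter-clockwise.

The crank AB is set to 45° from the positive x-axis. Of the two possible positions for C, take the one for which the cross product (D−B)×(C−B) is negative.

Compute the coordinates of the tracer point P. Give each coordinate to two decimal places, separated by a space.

2.05 2.97

A=(0,0), D=(10.00,0)
B = A + 1.00·(cos45°, sin45°) = (0.7071, 0.7071)
|BD| = 9.3198
circle(B,3.00) ∩ circle(D,8.00): a=1.7092, h=2.4655
  candidates: C₊=(2.5984,3.0358) cross=22.978; C₋=(2.2243,-1.8810) cross=-22.978
  mode - wants cross < 0 → take C=(2.2243,-1.8810) (cross=-22.978)
ex = (C−B)/|BC| = (0.5057,-0.8627); ey = (0.8627,0.5057)
P = B + -1.27·ex + 2.30·ey = (2.0490,2.9659)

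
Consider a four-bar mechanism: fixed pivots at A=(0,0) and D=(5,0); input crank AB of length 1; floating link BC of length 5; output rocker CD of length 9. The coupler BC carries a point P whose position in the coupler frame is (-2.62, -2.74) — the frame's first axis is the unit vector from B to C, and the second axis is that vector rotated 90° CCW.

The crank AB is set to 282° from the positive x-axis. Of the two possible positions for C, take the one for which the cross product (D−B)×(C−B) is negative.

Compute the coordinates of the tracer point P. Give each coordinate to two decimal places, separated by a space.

-0.89 2.65

A=(0,0), D=(5.00,0)
B = A + 1.00·(cos282°, sin282°) = (0.2079, -0.9781)
|BD| = 4.8909
circle(B,5.00) ∩ circle(D,9.00): a=-3.2795, h=3.7743
  candidates: C₊=(-3.7601,2.0640) cross=18.460; C₋=(-2.2505,-5.3320) cross=-18.460
  mode - wants cross < 0 → take C=(-2.2505,-5.3320) (cross=-18.460)
ex = (C−B)/|BC| = (-0.4917,-0.8708); ey = (0.8708,-0.4917)
P = B + -2.62·ex + -2.74·ey = (-0.8898,2.6505)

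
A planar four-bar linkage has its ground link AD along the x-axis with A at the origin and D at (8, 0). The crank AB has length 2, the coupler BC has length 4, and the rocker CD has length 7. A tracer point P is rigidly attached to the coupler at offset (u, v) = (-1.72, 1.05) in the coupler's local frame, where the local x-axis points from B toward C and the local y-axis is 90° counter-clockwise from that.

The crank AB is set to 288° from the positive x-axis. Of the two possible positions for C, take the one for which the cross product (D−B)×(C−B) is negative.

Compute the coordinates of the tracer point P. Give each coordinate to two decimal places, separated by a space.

A=(0,0), D=(8.00,0)
B = A + 2.00·(cos288°, sin288°) = (0.6180, -1.9021)
|BD| = 7.6231
circle(B,4.00) ∩ circle(D,7.00): a=1.6471, h=3.6452
  candidates: C₊=(1.3035,2.0387) cross=27.787; C₋=(3.1225,-5.0210) cross=-27.787
  mode - wants cross < 0 → take C=(3.1225,-5.0210) (cross=-27.787)
ex = (C−B)/|BC| = (0.6261,-0.7797); ey = (0.7797,0.6261)
P = B + -1.72·ex + 1.05·ey = (0.3598,0.0964)

0.36 0.10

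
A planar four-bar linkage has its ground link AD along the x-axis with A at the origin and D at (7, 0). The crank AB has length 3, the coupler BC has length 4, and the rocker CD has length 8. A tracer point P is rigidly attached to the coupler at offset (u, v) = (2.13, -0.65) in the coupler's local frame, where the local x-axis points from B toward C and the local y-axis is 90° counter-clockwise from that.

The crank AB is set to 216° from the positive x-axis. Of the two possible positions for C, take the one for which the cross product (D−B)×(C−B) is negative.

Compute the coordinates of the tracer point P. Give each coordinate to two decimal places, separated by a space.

A=(0,0), D=(7.00,0)
B = A + 3.00·(cos216°, sin216°) = (-2.4271, -1.7634)
|BD| = 9.5906
circle(B,4.00) ∩ circle(D,8.00): a=2.2928, h=3.2777
  candidates: C₊=(-0.7760,1.8800) cross=31.434; C₋=(0.4293,-4.5636) cross=-31.434
  mode - wants cross < 0 → take C=(0.4293,-4.5636) (cross=-31.434)
ex = (C−B)/|BC| = (0.7141,-0.7001); ey = (0.7001,0.7141)
P = B + 2.13·ex + -0.65·ey = (-1.3611,-3.7186)

-1.36 -3.72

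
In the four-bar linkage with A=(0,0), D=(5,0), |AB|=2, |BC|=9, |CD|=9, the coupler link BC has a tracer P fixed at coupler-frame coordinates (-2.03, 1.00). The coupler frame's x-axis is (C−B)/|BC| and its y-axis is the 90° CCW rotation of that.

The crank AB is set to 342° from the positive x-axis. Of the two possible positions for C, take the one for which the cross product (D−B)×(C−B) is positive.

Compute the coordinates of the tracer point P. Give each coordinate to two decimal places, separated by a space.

A=(0,0), D=(5.00,0)
B = A + 2.00·(cos342°, sin342°) = (1.9021, -0.6180)
|BD| = 3.1589
circle(B,9.00) ∩ circle(D,9.00): a=1.5795, h=8.8603
  candidates: C₊=(1.7176,8.3801) cross=27.989; C₋=(5.1845,-8.9981) cross=-27.989
  mode + wants cross > 0 → take C=(1.7176,8.3801) (cross=27.989)
ex = (C−B)/|BC| = (-0.0205,0.9998); ey = (-0.9998,-0.0205)
P = B + -2.03·ex + 1.00·ey = (0.9439,-2.6681)

0.94 -2.67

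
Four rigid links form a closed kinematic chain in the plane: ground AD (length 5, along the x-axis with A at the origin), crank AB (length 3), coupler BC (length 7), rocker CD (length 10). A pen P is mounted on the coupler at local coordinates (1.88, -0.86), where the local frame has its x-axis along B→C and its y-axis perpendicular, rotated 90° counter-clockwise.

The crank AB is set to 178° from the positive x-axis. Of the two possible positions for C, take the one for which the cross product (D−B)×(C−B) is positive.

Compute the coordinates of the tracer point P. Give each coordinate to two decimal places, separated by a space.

A=(0,0), D=(5.00,0)
B = A + 3.00·(cos178°, sin178°) = (-2.9982, 0.1047)
|BD| = 7.9989
circle(B,7.00) ∩ circle(D,10.00): a=0.8115, h=6.9528
  candidates: C₊=(-2.0958,7.0463) cross=55.615; C₋=(-2.2778,-6.8581) cross=-55.615
  mode + wants cross > 0 → take C=(-2.0958,7.0463) (cross=55.615)
ex = (C−B)/|BC| = (0.1289,0.9917); ey = (-0.9917,0.1289)
P = B + 1.88·ex + -0.86·ey = (-1.9030,1.8581)

-1.90 1.86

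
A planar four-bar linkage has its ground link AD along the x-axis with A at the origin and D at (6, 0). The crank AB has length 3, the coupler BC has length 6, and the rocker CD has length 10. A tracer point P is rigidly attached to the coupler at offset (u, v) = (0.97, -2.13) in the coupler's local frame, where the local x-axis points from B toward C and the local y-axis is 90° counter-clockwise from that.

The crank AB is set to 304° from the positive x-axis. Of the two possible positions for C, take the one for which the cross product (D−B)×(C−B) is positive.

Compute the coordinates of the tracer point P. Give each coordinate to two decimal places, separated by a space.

A=(0,0), D=(6.00,0)
B = A + 3.00·(cos304°, sin304°) = (1.6776, -2.4871)
|BD| = 4.9869
circle(B,6.00) ∩ circle(D,10.00): a=-3.9234, h=4.5395
  candidates: C₊=(-3.9870,-0.5092) cross=22.638; C₋=(0.5409,-8.3785) cross=-22.638
  mode + wants cross > 0 → take C=(-3.9870,-0.5092) (cross=22.638)
ex = (C−B)/|BC| = (-0.9441,0.3297); ey = (-0.3297,-0.9441)
P = B + 0.97·ex + -2.13·ey = (1.4640,-0.1564)

1.46 -0.16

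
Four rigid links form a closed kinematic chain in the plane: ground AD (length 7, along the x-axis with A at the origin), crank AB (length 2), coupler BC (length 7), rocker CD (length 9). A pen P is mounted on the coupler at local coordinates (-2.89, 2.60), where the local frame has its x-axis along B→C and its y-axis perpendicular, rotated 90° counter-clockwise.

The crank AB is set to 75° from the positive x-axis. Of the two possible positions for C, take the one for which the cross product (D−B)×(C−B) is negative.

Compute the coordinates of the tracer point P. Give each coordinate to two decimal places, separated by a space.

A=(0,0), D=(7.00,0)
B = A + 2.00·(cos75°, sin75°) = (0.5176, 1.9319)
|BD| = 6.7641
circle(B,7.00) ∩ circle(D,9.00): a=1.0166, h=6.9258
  candidates: C₊=(3.4699,8.2788) cross=46.847; C₋=(-0.4861,-4.9958) cross=-46.847
  mode - wants cross < 0 → take C=(-0.4861,-4.9958) (cross=-46.847)
ex = (C−B)/|BC| = (-0.1434,-0.9897); ey = (0.9897,-0.1434)
P = B + -2.89·ex + 2.60·ey = (3.5052,4.4192)

3.51 4.42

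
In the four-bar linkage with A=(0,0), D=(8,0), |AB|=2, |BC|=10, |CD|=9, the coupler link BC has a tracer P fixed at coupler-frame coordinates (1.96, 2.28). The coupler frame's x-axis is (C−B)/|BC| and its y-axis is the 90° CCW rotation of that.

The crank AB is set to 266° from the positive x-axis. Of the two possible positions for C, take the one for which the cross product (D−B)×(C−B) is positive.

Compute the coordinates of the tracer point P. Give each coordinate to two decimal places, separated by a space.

A=(0,0), D=(8.00,0)
B = A + 2.00·(cos266°, sin266°) = (-0.1395, -1.9951)
|BD| = 8.3805
circle(B,10.00) ∩ circle(D,9.00): a=5.3238, h=8.4650
  candidates: C₊=(3.0160,7.4940) cross=70.941; C₋=(7.0465,-8.9493) cross=-70.941
  mode + wants cross > 0 → take C=(3.0160,7.4940) (cross=70.941)
ex = (C−B)/|BC| = (0.3155,0.9489); ey = (-0.9489,0.3155)
P = B + 1.96·ex + 2.28·ey = (-1.6846,0.5842)

-1.68 0.58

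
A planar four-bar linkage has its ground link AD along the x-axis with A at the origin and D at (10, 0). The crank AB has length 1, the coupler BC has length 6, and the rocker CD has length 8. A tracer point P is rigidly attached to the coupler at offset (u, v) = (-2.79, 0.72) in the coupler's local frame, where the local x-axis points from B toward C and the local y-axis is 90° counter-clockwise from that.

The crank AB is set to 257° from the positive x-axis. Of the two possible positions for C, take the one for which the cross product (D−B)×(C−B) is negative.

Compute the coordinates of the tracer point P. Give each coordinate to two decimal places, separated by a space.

A=(0,0), D=(10.00,0)
B = A + 1.00·(cos257°, sin257°) = (-0.2250, -0.9744)
|BD| = 10.2713
circle(B,6.00) ∩ circle(D,8.00): a=3.7726, h=4.6656
  candidates: C₊=(3.0881,4.0280) cross=47.921; C₋=(3.9732,-5.2610) cross=-47.921
  mode - wants cross < 0 → take C=(3.9732,-5.2610) (cross=-47.921)
ex = (C−B)/|BC| = (0.6997,-0.7144); ey = (0.7144,0.6997)
P = B + -2.79·ex + 0.72·ey = (-1.6627,1.5227)

-1.66 1.52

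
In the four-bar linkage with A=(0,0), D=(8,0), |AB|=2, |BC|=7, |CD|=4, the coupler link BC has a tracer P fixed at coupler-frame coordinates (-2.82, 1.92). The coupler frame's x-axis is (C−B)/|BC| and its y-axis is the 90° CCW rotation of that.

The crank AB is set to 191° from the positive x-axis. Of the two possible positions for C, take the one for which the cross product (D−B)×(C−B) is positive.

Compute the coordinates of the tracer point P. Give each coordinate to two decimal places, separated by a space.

-5.28 0.42

A=(0,0), D=(8.00,0)
B = A + 2.00·(cos191°, sin191°) = (-1.9633, -0.3816)
|BD| = 9.9706
circle(B,7.00) ∩ circle(D,4.00): a=6.6402, h=2.2155
  candidates: C₊=(4.5872,2.0864) cross=22.090; C₋=(4.7568,-2.3413) cross=-22.090
  mode + wants cross > 0 → take C=(4.5872,2.0864) (cross=22.090)
ex = (C−B)/|BC| = (0.9358,0.3526); ey = (-0.3526,0.9358)
P = B + -2.82·ex + 1.92·ey = (-5.2791,0.4208)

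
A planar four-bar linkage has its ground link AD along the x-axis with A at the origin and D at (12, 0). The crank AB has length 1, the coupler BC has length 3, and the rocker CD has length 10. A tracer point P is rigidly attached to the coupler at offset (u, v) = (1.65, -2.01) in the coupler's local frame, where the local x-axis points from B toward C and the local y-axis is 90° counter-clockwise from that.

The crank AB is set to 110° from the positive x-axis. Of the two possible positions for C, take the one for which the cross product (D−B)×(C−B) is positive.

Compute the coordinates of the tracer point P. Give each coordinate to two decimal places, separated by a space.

2.07 -0.03

A=(0,0), D=(12.00,0)
B = A + 1.00·(cos110°, sin110°) = (-0.3420, 0.9397)
|BD| = 12.3777
circle(B,3.00) ∩ circle(D,10.00): a=2.5129, h=1.6387
  candidates: C₊=(2.2880,2.3829) cross=20.283; C₋=(2.0392,-0.8850) cross=-20.283
  mode + wants cross > 0 → take C=(2.2880,2.3829) (cross=20.283)
ex = (C−B)/|BC| = (0.8767,0.4811); ey = (-0.4811,0.8767)
P = B + 1.65·ex + -2.01·ey = (2.0714,-0.0287)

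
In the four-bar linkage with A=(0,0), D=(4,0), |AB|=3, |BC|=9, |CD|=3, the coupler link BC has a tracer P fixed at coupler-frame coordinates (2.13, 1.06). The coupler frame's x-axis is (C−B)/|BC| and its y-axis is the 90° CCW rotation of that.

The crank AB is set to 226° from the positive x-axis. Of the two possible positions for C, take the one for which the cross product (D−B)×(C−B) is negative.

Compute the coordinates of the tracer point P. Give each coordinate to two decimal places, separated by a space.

A=(0,0), D=(4.00,0)
B = A + 3.00·(cos226°, sin226°) = (-2.0840, -2.1580)
|BD| = 6.4554
circle(B,9.00) ∩ circle(D,3.00): a=8.8044, h=1.8660
  candidates: C₊=(5.5901,2.5439) cross=12.046; C₋=(6.8377,-0.9733) cross=-12.046
  mode - wants cross < 0 → take C=(6.8377,-0.9733) (cross=-12.046)
ex = (C−B)/|BC| = (0.9913,0.1316); ey = (-0.1316,0.9913)
P = B + 2.13·ex + 1.06·ey = (-0.1120,-0.8269)

-0.11 -0.83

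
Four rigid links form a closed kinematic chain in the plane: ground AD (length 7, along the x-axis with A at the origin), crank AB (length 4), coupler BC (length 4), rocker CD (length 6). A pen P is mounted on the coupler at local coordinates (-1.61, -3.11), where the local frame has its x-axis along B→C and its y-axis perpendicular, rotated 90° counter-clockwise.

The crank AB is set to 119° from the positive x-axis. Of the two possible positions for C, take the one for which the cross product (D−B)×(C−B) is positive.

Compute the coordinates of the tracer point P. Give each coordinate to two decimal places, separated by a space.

-3.62 0.43

A=(0,0), D=(7.00,0)
B = A + 4.00·(cos119°, sin119°) = (-1.9392, 3.4985)
|BD| = 9.5994
circle(B,4.00) ∩ circle(D,6.00): a=3.7580, h=1.3702
  candidates: C₊=(2.0597,3.4049) cross=13.153; C₋=(1.0609,0.8529) cross=-13.153
  mode + wants cross > 0 → take C=(2.0597,3.4049) (cross=13.153)
ex = (C−B)/|BC| = (0.9997,-0.0234); ey = (0.0234,0.9997)
P = B + -1.61·ex + -3.11·ey = (-3.6216,0.4270)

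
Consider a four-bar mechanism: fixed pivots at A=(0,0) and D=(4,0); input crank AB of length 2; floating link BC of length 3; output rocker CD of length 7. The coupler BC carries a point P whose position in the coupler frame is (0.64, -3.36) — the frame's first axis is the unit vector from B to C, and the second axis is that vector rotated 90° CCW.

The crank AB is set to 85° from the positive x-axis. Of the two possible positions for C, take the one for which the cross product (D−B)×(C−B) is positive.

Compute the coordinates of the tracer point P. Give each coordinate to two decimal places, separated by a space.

2.83 4.15

A=(0,0), D=(4.00,0)
B = A + 2.00·(cos85°, sin85°) = (0.1743, 1.9924)
|BD| = 4.3134
circle(B,3.00) ∩ circle(D,7.00): a=-2.4800, h=1.6881
  candidates: C₊=(-1.2455,4.6351) cross=7.281; C₋=(-2.8050,1.6407) cross=-7.281
  mode + wants cross > 0 → take C=(-1.2455,4.6351) (cross=7.281)
ex = (C−B)/|BC| = (-0.4733,0.8809); ey = (-0.8809,-0.4733)
P = B + 0.64·ex + -3.36·ey = (2.8313,4.1464)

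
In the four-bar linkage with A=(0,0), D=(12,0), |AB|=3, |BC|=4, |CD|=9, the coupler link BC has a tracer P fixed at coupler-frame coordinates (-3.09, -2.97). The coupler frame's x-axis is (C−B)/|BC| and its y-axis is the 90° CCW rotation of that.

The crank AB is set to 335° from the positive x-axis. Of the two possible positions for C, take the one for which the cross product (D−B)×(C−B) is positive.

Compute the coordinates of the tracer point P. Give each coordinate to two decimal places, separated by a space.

5.11 -4.82

A=(0,0), D=(12.00,0)
B = A + 3.00·(cos335°, sin335°) = (2.7189, -1.2679)
|BD| = 9.3673
circle(B,4.00) ∩ circle(D,9.00): a=1.2141, h=3.8113
  candidates: C₊=(3.4060,2.6727) cross=35.701; C₋=(4.4377,-4.8797) cross=-35.701
  mode + wants cross > 0 → take C=(3.4060,2.6727) (cross=35.701)
ex = (C−B)/|BC| = (0.1718,0.9851); ey = (-0.9851,0.1718)
P = B + -3.09·ex + -2.97·ey = (5.1140,-4.8221)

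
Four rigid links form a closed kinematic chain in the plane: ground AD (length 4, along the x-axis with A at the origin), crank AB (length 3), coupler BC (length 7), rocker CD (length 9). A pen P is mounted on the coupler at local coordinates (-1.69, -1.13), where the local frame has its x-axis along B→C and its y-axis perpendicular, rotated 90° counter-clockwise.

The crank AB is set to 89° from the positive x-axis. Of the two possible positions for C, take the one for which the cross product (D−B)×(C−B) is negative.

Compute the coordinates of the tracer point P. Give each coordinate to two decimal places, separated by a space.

A=(0,0), D=(4.00,0)
B = A + 3.00·(cos89°, sin89°) = (0.0524, 2.9995)
|BD| = 4.9579
circle(B,7.00) ∩ circle(D,9.00): a=-0.7482, h=6.9599
  candidates: C₊=(3.6674,8.9939) cross=34.507; C₋=(-4.7541,-2.0895) cross=-34.507
  mode - wants cross < 0 → take C=(-4.7541,-2.0895) (cross=-34.507)
ex = (C−B)/|BC| = (-0.6866,-0.7270); ey = (0.7270,-0.6866)
P = B + -1.69·ex + -1.13·ey = (0.3913,5.0041)

0.39 5.00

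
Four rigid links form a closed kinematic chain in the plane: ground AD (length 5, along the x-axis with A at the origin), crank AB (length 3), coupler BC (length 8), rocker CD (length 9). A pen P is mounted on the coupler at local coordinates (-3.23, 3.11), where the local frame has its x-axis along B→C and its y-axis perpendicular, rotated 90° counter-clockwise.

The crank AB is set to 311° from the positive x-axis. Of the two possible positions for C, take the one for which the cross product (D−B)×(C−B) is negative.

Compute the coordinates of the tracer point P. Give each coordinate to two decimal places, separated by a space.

2.72 2.16

A=(0,0), D=(5.00,0)
B = A + 3.00·(cos311°, sin311°) = (1.9682, -2.2641)
|BD| = 3.7839
circle(B,8.00) ∩ circle(D,9.00): a=-0.3544, h=7.9921
  candidates: C₊=(-3.0979,3.9274) cross=30.242; C₋=(6.4664,-8.8797) cross=-30.242
  mode - wants cross < 0 → take C=(6.4664,-8.8797) (cross=-30.242)
ex = (C−B)/|BC| = (0.5623,-0.8270); ey = (0.8270,0.5623)
P = B + -3.23·ex + 3.11·ey = (2.7239,2.1556)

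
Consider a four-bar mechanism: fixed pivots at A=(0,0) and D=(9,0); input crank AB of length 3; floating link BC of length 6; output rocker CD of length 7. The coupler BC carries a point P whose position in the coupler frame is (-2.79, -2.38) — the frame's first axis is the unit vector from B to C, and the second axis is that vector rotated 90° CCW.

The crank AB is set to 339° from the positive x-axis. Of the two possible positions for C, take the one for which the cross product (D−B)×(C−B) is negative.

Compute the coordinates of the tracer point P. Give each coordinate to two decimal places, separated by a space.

A=(0,0), D=(9.00,0)
B = A + 3.00·(cos339°, sin339°) = (2.8007, -1.0751)
|BD| = 6.2918
circle(B,6.00) ∩ circle(D,7.00): a=2.1128, h=5.6157
  candidates: C₊=(3.9229,4.8190) cross=35.333; C₋=(5.8420,-6.2472) cross=-35.333
  mode - wants cross < 0 → take C=(5.8420,-6.2472) (cross=-35.333)
ex = (C−B)/|BC| = (0.5069,-0.8620); ey = (0.8620,0.5069)
P = B + -2.79·ex + -2.38·ey = (-0.6651,0.1235)

-0.67 0.12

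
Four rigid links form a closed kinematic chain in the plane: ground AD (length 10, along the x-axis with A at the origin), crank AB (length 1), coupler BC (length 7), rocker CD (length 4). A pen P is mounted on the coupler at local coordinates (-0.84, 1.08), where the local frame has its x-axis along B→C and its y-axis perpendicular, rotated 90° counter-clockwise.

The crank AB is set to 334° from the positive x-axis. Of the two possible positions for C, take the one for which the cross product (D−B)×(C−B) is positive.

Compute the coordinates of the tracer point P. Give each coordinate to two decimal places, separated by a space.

A=(0,0), D=(10.00,0)
B = A + 1.00·(cos334°, sin334°) = (0.8988, -0.4384)
|BD| = 9.1118
circle(B,7.00) ∩ circle(D,4.00): a=6.3667, h=2.9094
  candidates: C₊=(7.1182,2.7740) cross=26.510; C₋=(7.3981,-3.0381) cross=-26.510
  mode + wants cross > 0 → take C=(7.1182,2.7740) (cross=26.510)
ex = (C−B)/|BC| = (0.8885,0.4589); ey = (-0.4589,0.8885)
P = B + -0.84·ex + 1.08·ey = (-0.3432,0.1357)

-0.34 0.14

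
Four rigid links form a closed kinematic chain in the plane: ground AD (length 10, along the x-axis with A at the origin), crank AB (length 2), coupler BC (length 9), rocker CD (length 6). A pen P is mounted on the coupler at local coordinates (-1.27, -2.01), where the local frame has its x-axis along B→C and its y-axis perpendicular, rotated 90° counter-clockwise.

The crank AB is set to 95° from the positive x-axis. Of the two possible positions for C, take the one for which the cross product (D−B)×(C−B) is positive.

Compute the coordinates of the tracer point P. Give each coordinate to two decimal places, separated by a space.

A=(0,0), D=(10.00,0)
B = A + 2.00·(cos95°, sin95°) = (-0.1743, 1.9924)
|BD| = 10.3676
circle(B,9.00) ∩ circle(D,6.00): a=7.3540, h=5.1883
  candidates: C₊=(8.0397,5.6707) cross=53.790; C₋=(6.0456,-4.5125) cross=-53.790
  mode + wants cross > 0 → take C=(8.0397,5.6707) (cross=53.790)
ex = (C−B)/|BC| = (0.9127,0.4087); ey = (-0.4087,0.9127)
P = B + -1.27·ex + -2.01·ey = (-0.5119,-0.3611)

-0.51 -0.36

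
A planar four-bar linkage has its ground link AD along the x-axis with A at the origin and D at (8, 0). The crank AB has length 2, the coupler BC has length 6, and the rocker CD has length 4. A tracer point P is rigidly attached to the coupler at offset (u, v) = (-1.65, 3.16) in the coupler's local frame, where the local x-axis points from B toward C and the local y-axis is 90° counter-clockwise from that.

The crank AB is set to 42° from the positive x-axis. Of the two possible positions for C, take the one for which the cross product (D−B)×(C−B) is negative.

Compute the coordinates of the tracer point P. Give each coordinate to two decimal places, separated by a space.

2.73 4.68

A=(0,0), D=(8.00,0)
B = A + 2.00·(cos42°, sin42°) = (1.4863, 1.3383)
|BD| = 6.6498
circle(B,6.00) ∩ circle(D,4.00): a=4.8287, h=3.5614
  candidates: C₊=(6.9329,3.8550) cross=23.683; C₋=(5.4995,-3.1221) cross=-23.683
  mode - wants cross < 0 → take C=(5.4995,-3.1221) (cross=-23.683)
ex = (C−B)/|BC| = (0.6689,-0.7434); ey = (0.7434,0.6689)
P = B + -1.65·ex + 3.16·ey = (2.7318,4.6785)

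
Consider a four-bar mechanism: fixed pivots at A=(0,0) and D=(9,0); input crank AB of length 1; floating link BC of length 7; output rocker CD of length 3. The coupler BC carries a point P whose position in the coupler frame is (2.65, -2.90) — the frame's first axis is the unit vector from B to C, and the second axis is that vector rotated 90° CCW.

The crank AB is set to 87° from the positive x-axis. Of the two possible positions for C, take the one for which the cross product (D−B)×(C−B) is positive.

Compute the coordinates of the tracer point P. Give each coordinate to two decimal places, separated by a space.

A=(0,0), D=(9.00,0)
B = A + 1.00·(cos87°, sin87°) = (0.0523, 0.9986)
|BD| = 9.0032
circle(B,7.00) ∩ circle(D,3.00): a=6.7230, h=1.9496
  candidates: C₊=(6.9501,2.1904) cross=17.552; C₋=(6.5176,-1.6846) cross=-17.552
  mode + wants cross > 0 → take C=(6.9501,2.1904) (cross=17.552)
ex = (C−B)/|BC| = (0.9854,0.1703); ey = (-0.1703,0.9854)
P = B + 2.65·ex + -2.90·ey = (3.1574,-1.4078)

3.16 -1.41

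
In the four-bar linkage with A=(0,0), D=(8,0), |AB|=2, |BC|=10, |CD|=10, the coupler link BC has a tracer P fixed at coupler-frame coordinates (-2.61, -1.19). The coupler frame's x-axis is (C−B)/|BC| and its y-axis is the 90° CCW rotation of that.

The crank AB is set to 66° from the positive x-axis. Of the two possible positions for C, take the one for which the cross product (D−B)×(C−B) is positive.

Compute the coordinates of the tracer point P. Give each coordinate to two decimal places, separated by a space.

0.24 -0.98

A=(0,0), D=(8.00,0)
B = A + 2.00·(cos66°, sin66°) = (0.8135, 1.8271)
|BD| = 7.4151
circle(B,10.00) ∩ circle(D,10.00): a=3.7076, h=9.2873
  candidates: C₊=(6.6951,9.9145) cross=68.867; C₋=(2.1183,-8.0874) cross=-68.867
  mode + wants cross > 0 → take C=(6.6951,9.9145) (cross=68.867)
ex = (C−B)/|BC| = (0.5882,0.8087); ey = (-0.8087,0.5882)
P = B + -2.61·ex + -1.19·ey = (0.2408,-0.9836)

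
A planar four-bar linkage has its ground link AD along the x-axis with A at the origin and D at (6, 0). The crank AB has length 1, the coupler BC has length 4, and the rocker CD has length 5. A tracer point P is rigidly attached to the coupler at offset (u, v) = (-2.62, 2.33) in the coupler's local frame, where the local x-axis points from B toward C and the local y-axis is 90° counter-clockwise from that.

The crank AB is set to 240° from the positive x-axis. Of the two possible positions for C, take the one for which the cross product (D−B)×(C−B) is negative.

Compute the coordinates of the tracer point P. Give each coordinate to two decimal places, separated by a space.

-0.89 2.62

A=(0,0), D=(6.00,0)
B = A + 1.00·(cos240°, sin240°) = (-0.5000, -0.8660)
|BD| = 6.5574
circle(B,4.00) ∩ circle(D,5.00): a=2.5925, h=3.0462
  candidates: C₊=(1.6675,2.4958) cross=19.975; C₋=(2.4721,-3.5431) cross=-19.975
  mode - wants cross < 0 → take C=(2.4721,-3.5431) (cross=-19.975)
ex = (C−B)/|BC| = (0.7430,-0.6693); ey = (0.6693,0.7430)
P = B + -2.62·ex + 2.33·ey = (-0.8873,2.6187)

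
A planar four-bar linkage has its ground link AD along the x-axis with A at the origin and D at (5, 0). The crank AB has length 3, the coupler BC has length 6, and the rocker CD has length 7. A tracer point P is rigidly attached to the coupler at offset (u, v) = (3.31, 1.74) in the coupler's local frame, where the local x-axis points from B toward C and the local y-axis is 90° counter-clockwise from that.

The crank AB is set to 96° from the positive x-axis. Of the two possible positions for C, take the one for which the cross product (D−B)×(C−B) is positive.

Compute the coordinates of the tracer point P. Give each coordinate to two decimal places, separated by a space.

A=(0,0), D=(5.00,0)
B = A + 3.00·(cos96°, sin96°) = (-0.3136, 2.9836)
|BD| = 6.0939
circle(B,6.00) ∩ circle(D,7.00): a=1.9803, h=5.6638
  candidates: C₊=(4.1861,6.9525) cross=34.515; C₋=(-1.3598,-2.9245) cross=-34.515
  mode + wants cross > 0 → take C=(4.1861,6.9525) (cross=34.515)
ex = (C−B)/|BC| = (0.7500,0.6615); ey = (-0.6615,0.7500)
P = B + 3.31·ex + 1.74·ey = (1.0178,6.4780)

1.02 6.48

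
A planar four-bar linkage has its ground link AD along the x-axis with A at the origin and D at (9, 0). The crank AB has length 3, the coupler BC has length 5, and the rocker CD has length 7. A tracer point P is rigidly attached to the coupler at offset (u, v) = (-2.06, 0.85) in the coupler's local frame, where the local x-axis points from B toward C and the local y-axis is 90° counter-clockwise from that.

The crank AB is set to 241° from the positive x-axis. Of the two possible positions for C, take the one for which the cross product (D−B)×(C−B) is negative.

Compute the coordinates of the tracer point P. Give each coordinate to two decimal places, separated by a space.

A=(0,0), D=(9.00,0)
B = A + 3.00·(cos241°, sin241°) = (-1.4544, -2.6239)
|BD| = 10.7787
circle(B,5.00) ∩ circle(D,7.00): a=4.2760, h=2.5914
  candidates: C₊=(2.0621,0.9306) cross=27.932; C₋=(3.3238,-4.0964) cross=-27.932
  mode - wants cross < 0 → take C=(3.3238,-4.0964) (cross=-27.932)
ex = (C−B)/|BC| = (0.9556,-0.2945); ey = (0.2945,0.9556)
P = B + -2.06·ex + 0.85·ey = (-3.1727,-1.2049)

-3.17 -1.20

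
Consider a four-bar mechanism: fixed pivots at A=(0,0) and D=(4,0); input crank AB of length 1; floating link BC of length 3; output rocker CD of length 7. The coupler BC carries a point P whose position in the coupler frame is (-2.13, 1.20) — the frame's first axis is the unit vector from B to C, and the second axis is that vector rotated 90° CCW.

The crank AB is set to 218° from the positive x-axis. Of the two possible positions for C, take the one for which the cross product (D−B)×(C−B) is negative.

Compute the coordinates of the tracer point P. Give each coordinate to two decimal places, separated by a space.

A=(0,0), D=(4.00,0)
B = A + 1.00·(cos218°, sin218°) = (-0.7880, -0.6157)
|BD| = 4.8274
circle(B,3.00) ∩ circle(D,7.00): a=-1.7293, h=2.4514
  candidates: C₊=(-2.8158,1.5952) cross=11.834; C₋=(-2.1905,-3.2676) cross=-11.834
  mode - wants cross < 0 → take C=(-2.1905,-3.2676) (cross=-11.834)
ex = (C−B)/|BC| = (-0.4675,-0.8840); ey = (0.8840,-0.4675)
P = B + -2.13·ex + 1.20·ey = (1.2686,0.7062)

1.27 0.71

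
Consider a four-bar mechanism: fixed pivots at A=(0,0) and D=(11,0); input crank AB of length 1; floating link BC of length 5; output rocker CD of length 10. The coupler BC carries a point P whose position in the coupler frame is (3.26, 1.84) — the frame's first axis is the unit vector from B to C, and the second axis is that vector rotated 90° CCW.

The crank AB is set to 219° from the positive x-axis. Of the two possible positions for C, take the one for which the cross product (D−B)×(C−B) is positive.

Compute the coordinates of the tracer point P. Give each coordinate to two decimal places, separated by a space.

-0.75 3.11

A=(0,0), D=(11.00,0)
B = A + 1.00·(cos219°, sin219°) = (-0.7771, -0.6293)
|BD| = 11.7939
circle(B,5.00) ∩ circle(D,10.00): a=2.7174, h=4.1971
  candidates: C₊=(1.7124,3.7068) cross=49.501; C₋=(2.1603,-4.6755) cross=-49.501
  mode + wants cross > 0 → take C=(1.7124,3.7068) (cross=49.501)
ex = (C−B)/|BC| = (0.4979,0.8672); ey = (-0.8672,0.4979)
P = B + 3.26·ex + 1.84·ey = (-0.7497,3.1140)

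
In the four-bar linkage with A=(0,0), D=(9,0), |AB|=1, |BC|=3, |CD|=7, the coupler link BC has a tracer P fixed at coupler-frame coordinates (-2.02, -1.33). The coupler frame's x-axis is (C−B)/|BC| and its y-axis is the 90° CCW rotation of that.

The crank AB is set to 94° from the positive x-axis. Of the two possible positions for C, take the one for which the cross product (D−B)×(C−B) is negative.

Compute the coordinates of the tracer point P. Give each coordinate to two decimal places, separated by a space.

-2.45 1.45

A=(0,0), D=(9.00,0)
B = A + 1.00·(cos94°, sin94°) = (-0.0698, 0.9976)
|BD| = 9.1245
circle(B,3.00) ∩ circle(D,7.00): a=2.3703, h=1.8389
  candidates: C₊=(2.4874,2.5663) cross=16.779; C₋=(2.0853,-1.0895) cross=-16.779
  mode - wants cross < 0 → take C=(2.0853,-1.0895) (cross=-16.779)
ex = (C−B)/|BC| = (0.7184,-0.6957); ey = (0.6957,0.7184)
P = B + -2.02·ex + -1.33·ey = (-2.4461,1.4474)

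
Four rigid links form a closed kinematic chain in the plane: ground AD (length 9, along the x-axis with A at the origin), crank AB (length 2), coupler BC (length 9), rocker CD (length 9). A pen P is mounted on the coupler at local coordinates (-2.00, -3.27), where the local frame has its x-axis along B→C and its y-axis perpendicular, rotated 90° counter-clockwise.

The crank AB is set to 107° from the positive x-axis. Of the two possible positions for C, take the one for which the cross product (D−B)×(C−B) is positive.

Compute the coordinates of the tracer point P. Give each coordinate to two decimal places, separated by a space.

A=(0,0), D=(9.00,0)
B = A + 2.00·(cos107°, sin107°) = (-0.5847, 1.9126)
|BD| = 9.7737
circle(B,9.00) ∩ circle(D,9.00): a=4.8869, h=7.5577
  candidates: C₊=(5.6866,8.3679) cross=73.867; C₋=(2.7287,-6.4553) cross=-73.867
  mode + wants cross > 0 → take C=(5.6866,8.3679) (cross=73.867)
ex = (C−B)/|BC| = (0.6968,0.7173); ey = (-0.7173,0.6968)
P = B + -2.00·ex + -3.27·ey = (0.3670,-1.8005)

0.37 -1.80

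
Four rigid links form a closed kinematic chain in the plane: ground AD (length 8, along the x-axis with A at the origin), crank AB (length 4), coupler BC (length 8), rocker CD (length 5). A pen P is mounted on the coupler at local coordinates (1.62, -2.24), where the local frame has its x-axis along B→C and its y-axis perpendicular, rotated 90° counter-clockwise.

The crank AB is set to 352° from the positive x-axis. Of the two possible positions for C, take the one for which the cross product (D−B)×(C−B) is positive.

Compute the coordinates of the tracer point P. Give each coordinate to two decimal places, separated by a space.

6.63 -1.26

A=(0,0), D=(8.00,0)
B = A + 4.00·(cos352°, sin352°) = (3.9611, -0.5567)
|BD| = 4.0771
circle(B,8.00) ∩ circle(D,5.00): a=6.8214, h=4.1796
  candidates: C₊=(10.1479,4.5152) cross=17.041; C₋=(11.2892,-3.7658) cross=-17.041
  mode + wants cross > 0 → take C=(10.1479,4.5152) (cross=17.041)
ex = (C−B)/|BC| = (0.7733,0.6340); ey = (-0.6340,0.7733)
P = B + 1.62·ex + -2.24·ey = (6.6340,-1.2619)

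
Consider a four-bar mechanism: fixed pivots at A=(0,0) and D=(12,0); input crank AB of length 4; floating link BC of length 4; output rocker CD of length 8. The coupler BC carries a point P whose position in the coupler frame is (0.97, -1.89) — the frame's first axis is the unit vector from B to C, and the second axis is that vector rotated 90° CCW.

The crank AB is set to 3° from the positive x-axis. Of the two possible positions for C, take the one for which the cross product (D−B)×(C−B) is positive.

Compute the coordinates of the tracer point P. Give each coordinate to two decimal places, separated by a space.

A=(0,0), D=(12.00,0)
B = A + 4.00·(cos3°, sin3°) = (3.9945, 0.2093)
|BD| = 8.0082
circle(B,4.00) ∩ circle(D,8.00): a=1.0072, h=3.8711
  candidates: C₊=(5.1026,4.0528) cross=31.001; C₋=(4.9002,-3.6868) cross=-31.001
  mode + wants cross > 0 → take C=(5.1026,4.0528) (cross=31.001)
ex = (C−B)/|BC| = (0.2770,0.9609); ey = (-0.9609,0.2770)
P = B + 0.97·ex + -1.89·ey = (6.0793,0.6178)

6.08 0.62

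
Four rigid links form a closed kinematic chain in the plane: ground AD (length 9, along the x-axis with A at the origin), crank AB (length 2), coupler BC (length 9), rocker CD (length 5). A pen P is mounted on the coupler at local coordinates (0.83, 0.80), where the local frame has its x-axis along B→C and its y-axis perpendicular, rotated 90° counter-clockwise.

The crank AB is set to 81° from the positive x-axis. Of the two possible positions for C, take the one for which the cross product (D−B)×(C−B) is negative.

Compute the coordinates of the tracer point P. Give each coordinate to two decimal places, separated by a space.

1.47 1.95

A=(0,0), D=(9.00,0)
B = A + 2.00·(cos81°, sin81°) = (0.3129, 1.9754)
|BD| = 8.9089
circle(B,9.00) ∩ circle(D,5.00): a=7.5974, h=4.8249
  candidates: C₊=(8.7910,4.9956) cross=42.985; C₋=(6.6513,-4.4140) cross=-42.985
  mode - wants cross < 0 → take C=(6.6513,-4.4140) (cross=-42.985)
ex = (C−B)/|BC| = (0.7043,-0.7099); ey = (0.7099,0.7043)
P = B + 0.83·ex + 0.80·ey = (1.4654,1.9495)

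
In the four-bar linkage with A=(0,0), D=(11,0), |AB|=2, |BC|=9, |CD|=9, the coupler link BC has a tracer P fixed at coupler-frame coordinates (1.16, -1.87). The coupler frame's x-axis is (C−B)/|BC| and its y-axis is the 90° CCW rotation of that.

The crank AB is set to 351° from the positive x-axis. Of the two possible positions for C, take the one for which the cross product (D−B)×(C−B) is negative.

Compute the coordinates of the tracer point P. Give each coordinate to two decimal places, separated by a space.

A=(0,0), D=(11.00,0)
B = A + 2.00·(cos351°, sin351°) = (1.9754, -0.3129)
|BD| = 9.0300
circle(B,9.00) ∩ circle(D,9.00): a=4.5150, h=7.7855
  candidates: C₊=(6.2179,7.6244) cross=70.304; C₋=(6.7574,-7.9373) cross=-70.304
  mode - wants cross < 0 → take C=(6.7574,-7.9373) (cross=-70.304)
ex = (C−B)/|BC| = (0.5313,-0.8472); ey = (0.8472,0.5313)
P = B + 1.16·ex + -1.87·ey = (1.0075,-2.2892)

1.01 -2.29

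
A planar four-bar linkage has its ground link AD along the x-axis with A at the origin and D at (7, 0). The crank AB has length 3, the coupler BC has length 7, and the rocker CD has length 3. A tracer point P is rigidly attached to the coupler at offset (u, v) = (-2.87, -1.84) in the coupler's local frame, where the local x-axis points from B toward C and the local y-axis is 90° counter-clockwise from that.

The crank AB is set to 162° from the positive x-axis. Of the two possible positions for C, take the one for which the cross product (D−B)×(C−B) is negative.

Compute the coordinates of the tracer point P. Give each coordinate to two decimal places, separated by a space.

A=(0,0), D=(7.00,0)
B = A + 3.00·(cos162°, sin162°) = (-2.8532, 0.9271)
|BD| = 9.8967
circle(B,7.00) ∩ circle(D,3.00): a=6.9692, h=0.6557
  candidates: C₊=(4.1468,0.9271) cross=6.489; C₋=(4.0240,-0.3786) cross=-6.489
  mode - wants cross < 0 → take C=(4.0240,-0.3786) (cross=-6.489)
ex = (C−B)/|BC| = (0.9825,-0.1865); ey = (0.1865,0.9825)
P = B + -2.87·ex + -1.84·ey = (-6.0160,-0.3453)

-6.02 -0.35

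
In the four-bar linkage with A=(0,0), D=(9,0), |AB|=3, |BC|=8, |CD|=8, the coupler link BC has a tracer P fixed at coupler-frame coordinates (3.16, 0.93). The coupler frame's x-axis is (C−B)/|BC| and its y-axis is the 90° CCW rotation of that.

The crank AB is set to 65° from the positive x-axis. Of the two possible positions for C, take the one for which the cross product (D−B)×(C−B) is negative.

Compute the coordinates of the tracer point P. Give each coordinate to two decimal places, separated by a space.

A=(0,0), D=(9.00,0)
B = A + 3.00·(cos65°, sin65°) = (1.2679, 2.7189)
|BD| = 8.1963
circle(B,8.00) ∩ circle(D,8.00): a=4.0981, h=6.8706
  candidates: C₊=(7.4131,7.8410) cross=56.313; C₋=(2.8548,-5.1221) cross=-56.313
  mode - wants cross < 0 → take C=(2.8548,-5.1221) (cross=-56.313)
ex = (C−B)/|BC| = (0.1984,-0.9801); ey = (0.9801,0.1984)
P = B + 3.16·ex + 0.93·ey = (2.8062,-0.1938)

2.81 -0.19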